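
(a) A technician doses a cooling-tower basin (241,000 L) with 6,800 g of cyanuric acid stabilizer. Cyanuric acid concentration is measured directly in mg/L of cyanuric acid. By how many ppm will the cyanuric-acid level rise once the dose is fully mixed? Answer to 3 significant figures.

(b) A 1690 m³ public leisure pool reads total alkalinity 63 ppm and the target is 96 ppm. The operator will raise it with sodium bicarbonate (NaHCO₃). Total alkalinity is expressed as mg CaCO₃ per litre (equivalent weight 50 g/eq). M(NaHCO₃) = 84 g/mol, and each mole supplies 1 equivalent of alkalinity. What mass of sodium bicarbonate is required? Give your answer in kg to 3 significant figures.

(a) Rise: 6,800 g / 241,000 L × 1000 = 28.22 mg/L.

(b) Volume: 1690 m³ = 1,690,000 L.
(b) Alkalinity to add: (96 − 63) = 33 mg/L as CaCO₃ × 1,690,000 L = 55,770 g as CaCO₃.
(b) Equivalents: 55,770 g ÷ 50 g/eq = 1115 eq.
(b) NaHCO₃ supplies 1 eq per mole → 1115 mol.
(b) Mass: 1115 mol × 84 g/mol = 93,690 g.

(a) 28.2 ppm; (b) 93.7 kg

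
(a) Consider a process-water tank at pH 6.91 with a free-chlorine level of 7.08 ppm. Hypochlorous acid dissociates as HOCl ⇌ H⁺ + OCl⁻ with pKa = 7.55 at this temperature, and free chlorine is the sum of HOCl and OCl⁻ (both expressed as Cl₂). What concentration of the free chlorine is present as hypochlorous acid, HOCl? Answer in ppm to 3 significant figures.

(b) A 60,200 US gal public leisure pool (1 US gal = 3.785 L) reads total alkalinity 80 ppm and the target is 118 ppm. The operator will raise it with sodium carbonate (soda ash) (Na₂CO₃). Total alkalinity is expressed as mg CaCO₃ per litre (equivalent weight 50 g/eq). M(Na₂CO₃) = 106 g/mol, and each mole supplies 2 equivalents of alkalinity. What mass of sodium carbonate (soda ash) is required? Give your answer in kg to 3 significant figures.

(a) [OCl⁻]/[HOCl] = 10^(pH − pKa) = 10^(6.91 − 7.55) = 10^-0.64 = 0.2291.
(a) Fraction as HOCl = 1 / (1 + 0.2291) = 0.8136.
(a) HOCl = 0.8136 × 7.08 ppm = 5.76 ppm.

(b) Volume: 60,200 US gal × 3.785 L/gal = 227,857 L.
(b) Alkalinity to add: (118 − 80) = 38 mg/L as CaCO₃ × 227,857 L = 8659 g as CaCO₃.
(b) Equivalents: 8659 g ÷ 50 g/eq = 173.2 eq.
(b) Each mole of Na₂CO₃ supplies 2 eq, so 173.2 / 2 = 86.59 mol.
(b) Mass: 86.59 mol × 106 g/mol = 9178 g.

(a) 5.76 ppm; (b) 9.18 kg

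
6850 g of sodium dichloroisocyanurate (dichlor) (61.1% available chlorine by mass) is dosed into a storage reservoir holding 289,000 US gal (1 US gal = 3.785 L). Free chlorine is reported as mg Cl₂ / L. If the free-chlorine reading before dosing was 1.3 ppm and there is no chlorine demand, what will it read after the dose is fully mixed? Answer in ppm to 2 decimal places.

5.13 ppm

Volume: 289,000 US gal × 3.785 L/gal = 1,093,865 L.
Available chlorine delivered: 6850 g × 0.611 = 4185 g as Cl₂.
Concentration rise: 4185 g / 1,093,865 L = 3.826 mg/L = 3.83 ppm.
Final FC: 1.3 + 3.83 = 5.13 ppm.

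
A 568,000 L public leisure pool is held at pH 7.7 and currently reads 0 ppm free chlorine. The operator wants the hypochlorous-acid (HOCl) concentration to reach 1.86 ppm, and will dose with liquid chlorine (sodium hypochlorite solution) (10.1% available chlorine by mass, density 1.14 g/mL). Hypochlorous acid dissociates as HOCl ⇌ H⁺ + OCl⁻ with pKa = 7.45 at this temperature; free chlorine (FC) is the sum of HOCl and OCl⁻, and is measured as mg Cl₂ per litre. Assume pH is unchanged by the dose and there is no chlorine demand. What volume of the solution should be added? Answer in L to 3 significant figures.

25.5 L

[OCl⁻]/[HOCl] = 10^(pH − pKa) = 10^(7.7 − 7.45) = 1.778; fraction as HOCl = 1/(1 + 1.778) = 0.3599.
Free chlorine required for 1.86 ppm HOCl: 1.86 / 0.3599 = 5.168 ppm.
FC to add: 5.168 − 0 = 5.168 mg/L as Cl₂.
Cl₂ equivalent: 5.168 mg/L × 568,000 L = 2935 g.
Product at 10.1% available Cl: 2935 / 0.101 = 29,060 g.
Volume: 29,060 g ÷ 1.14 g/mL = 25,490 mL.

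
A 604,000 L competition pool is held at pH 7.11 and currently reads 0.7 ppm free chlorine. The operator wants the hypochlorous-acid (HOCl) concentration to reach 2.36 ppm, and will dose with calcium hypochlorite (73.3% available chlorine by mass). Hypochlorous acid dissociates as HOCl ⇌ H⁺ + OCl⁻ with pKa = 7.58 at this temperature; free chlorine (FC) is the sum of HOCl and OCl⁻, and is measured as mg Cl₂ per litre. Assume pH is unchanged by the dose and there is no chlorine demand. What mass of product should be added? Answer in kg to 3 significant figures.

[OCl⁻]/[HOCl] = 10^(pH − pKa) = 10^(7.11 − 7.58) = 0.3388; fraction as HOCl = 1/(1 + 0.3388) = 0.7469.
Free chlorine required for 2.36 ppm HOCl: 2.36 / 0.7469 = 3.16 ppm.
FC to add: 3.16 − 0.7 = 2.46 mg/L as Cl₂.
Cl₂ equivalent: 2.46 mg/L × 604,000 L = 1486 g.
Product at 73.3% available Cl: 1486 / 0.733 = 2027 g.

2.03 kg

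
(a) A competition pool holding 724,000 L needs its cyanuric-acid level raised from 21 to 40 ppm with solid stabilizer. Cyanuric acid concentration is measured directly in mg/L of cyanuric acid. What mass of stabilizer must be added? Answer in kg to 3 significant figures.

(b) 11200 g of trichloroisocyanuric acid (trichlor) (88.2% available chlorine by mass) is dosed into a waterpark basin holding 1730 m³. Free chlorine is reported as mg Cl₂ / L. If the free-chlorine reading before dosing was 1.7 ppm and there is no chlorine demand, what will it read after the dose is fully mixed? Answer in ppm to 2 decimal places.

(a) 13.8 kg; (b) 7.41 ppm

(a) CYA to add: (40 − 21) = 19 mg/L × 724,000 L = 13,760 g cyanuric acid.

(b) Volume: 1730 m³ = 1,730,000 L.
(b) Available chlorine delivered: 11,200 g × 0.882 = 9878 g as Cl₂.
(b) Concentration rise: 9878 g / 1,730,000 L = 5.71 mg/L = 5.71 ppm.
(b) Final FC: 1.7 + 5.71 = 7.41 ppm.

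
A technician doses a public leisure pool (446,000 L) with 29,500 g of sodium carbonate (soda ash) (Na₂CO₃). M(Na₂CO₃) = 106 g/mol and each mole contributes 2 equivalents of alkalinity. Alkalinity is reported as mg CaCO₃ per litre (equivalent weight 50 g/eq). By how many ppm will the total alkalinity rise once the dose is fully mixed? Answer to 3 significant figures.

62.4 ppm

Moles of Na₂CO₃: 29,500 g ÷ 106 g/mol = 278.3 mol → 556.6 eq of alkalinity.
As CaCO₃: 556.6 eq × 50 g/eq = 27,830 g.
Rise: 27,830 g / 446,000 L × 1000 = 62.4 mg/L.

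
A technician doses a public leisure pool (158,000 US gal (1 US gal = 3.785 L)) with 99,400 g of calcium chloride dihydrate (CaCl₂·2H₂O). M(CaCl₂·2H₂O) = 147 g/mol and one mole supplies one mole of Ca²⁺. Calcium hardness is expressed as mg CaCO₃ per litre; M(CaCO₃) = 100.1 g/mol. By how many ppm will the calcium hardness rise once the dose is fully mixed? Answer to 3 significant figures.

113 ppm

Volume: 158,000 US gal × 3.785 L/gal = 598,030 L.
Moles of Ca²⁺: 99,400 g ÷ 147 g/mol = 676.2 mol.
As CaCO₃: 676.2 mol × 100.1 g/mol = 67,690 g.
Rise: 67,690 g / 598,030 L × 1000 = 113.2 mg/L.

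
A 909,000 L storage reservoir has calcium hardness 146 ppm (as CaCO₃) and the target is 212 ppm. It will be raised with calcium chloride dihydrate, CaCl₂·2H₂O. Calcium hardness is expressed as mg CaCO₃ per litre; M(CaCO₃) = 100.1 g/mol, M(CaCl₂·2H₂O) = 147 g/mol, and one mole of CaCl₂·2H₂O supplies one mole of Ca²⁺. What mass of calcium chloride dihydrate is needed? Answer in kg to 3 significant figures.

88.1 kg

Hardness to add: (212 − 146) = 66 mg/L as CaCO₃ × 909,000 L = 59,990 g as CaCO₃.
Moles of Ca²⁺ (1 mol Ca²⁺ ≡ 1 mol CaCO₃): 59,990 / 100.1 g/mol = 599.3 mol.
Mass of CaCl₂·2H₂O: 599.3 × 147 = 88,100 g.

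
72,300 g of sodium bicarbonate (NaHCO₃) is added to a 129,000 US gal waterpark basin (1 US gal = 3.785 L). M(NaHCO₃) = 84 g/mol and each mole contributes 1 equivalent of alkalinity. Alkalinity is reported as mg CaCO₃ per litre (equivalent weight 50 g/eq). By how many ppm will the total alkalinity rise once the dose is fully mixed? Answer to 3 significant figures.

88.1 ppm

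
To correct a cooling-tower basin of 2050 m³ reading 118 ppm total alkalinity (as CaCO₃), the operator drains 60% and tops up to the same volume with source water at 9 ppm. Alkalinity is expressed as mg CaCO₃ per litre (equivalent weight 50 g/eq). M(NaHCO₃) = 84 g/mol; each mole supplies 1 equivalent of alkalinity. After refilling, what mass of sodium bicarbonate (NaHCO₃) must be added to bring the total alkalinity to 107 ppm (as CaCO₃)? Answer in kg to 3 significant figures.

187 kg

Volume: 2050 m³ = 2,050,000 L.
After draining 60% and refilling: 118 × 0.40 + 9 × 0.60 = 52.6 ppm.
Deficit to target: 107 − 52.6 = 54.4 mg/L.
As CaCO₃: 54.4 mg/L × 2,050,000 L = 111,500 g; ÷ 50 g/eq ÷ 1 = 2230 mol NaHCO₃.
Mass: 2230 × 84 = 187,400 g.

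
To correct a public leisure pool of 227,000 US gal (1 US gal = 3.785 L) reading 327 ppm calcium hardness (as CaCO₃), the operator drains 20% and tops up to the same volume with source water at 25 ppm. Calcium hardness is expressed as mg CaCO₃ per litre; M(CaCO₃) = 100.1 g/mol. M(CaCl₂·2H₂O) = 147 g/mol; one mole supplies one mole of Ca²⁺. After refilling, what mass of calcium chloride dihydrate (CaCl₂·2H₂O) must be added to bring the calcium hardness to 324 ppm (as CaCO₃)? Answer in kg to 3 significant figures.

Volume: 227,000 US gal × 3.785 L/gal = 859,195 L.
After draining 20% and refilling: 327 × 0.80 + 25 × 0.20 = 266.6 ppm.
Deficit to target: 324 − 266.6 = 57.4 mg/L.
As CaCO₃: 57.4 mg/L × 859,195 L = 49,320 g; ÷ 100.1 = 492.7 mol Ca²⁺.
Mass: 492.7 × 147 = 72,420 g.

72.4 kg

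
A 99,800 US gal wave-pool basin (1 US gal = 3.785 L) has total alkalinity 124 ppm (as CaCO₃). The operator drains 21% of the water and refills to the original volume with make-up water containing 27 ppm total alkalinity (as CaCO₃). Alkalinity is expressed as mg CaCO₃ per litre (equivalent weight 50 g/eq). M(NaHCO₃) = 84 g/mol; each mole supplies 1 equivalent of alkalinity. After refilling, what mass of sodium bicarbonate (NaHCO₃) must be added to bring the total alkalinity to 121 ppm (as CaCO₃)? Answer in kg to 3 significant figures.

11.0 kg

Volume: 99,800 US gal × 3.785 L/gal = 377,743 L.
After draining 21% and refilling: 124 × 0.79 + 27 × 0.21 = 103.63 ppm.
Deficit to target: 121 − 103.63 = 17.37 mg/L.
As CaCO₃: 17.37 mg/L × 377,743 L = 6561 g; ÷ 50 g/eq ÷ 1 = 131.2 mol NaHCO₃.
Mass: 131.2 × 84 = 11,020 g.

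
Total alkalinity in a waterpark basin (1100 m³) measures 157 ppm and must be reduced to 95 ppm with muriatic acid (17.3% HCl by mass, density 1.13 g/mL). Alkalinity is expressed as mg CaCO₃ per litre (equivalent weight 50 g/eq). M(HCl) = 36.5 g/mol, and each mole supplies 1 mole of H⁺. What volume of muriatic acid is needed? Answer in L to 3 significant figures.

255 L

Volume: 1100 m³ = 1,100,000 L.
Alkalinity to neutralize: (157 − 95) = 62 mg/L as CaCO₃ × 1,100,000 L = 68,200 g as CaCO₃.
Equivalents of H⁺ required: 68,200 ÷ 50 g/eq = 1364 eq = 1364 mol HCl.
Mass of HCl: 1364 × 36.5 = 49,790 g.
Mass of 17.3% solution: 49,790 / 0.173 = 287,800 g.
Volume: 287,800 g ÷ 1.13 g/mL = 254,700 mL.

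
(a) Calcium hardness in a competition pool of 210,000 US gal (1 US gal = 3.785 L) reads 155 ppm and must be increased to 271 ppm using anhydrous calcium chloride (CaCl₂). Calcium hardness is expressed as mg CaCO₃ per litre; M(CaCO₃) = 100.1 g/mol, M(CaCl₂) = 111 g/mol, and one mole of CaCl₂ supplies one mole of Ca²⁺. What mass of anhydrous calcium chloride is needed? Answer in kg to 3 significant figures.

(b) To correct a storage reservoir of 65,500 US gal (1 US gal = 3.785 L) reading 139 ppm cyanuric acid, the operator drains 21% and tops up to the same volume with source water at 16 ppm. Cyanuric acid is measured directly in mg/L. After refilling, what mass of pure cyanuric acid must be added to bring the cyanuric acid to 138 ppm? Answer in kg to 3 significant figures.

(a) Volume: 210,000 US gal × 3.785 L/gal = 794,850 L.
(a) Hardness to add: (271 − 155) = 116 mg/L as CaCO₃ × 794,850 L = 92,200 g as CaCO₃.
(a) Moles of Ca²⁺ (1 mol Ca²⁺ ≡ 1 mol CaCO₃): 92,200 / 100.1 g/mol = 921.1 mol.
(a) Mass of CaCl₂: 921.1 × 111 = 102,200 g.

(b) Volume: 65,500 US gal × 3.785 L/gal = 247,918 L.
(b) After draining 21% and refilling: 139 × 0.79 + 16 × 0.21 = 113.17 ppm.
(b) Deficit to target: 138 − 113.17 = 24.83 mg/L.
(b) Mass: 24.83 mg/L × 247,918 L = 6156 g cyanuric acid.

(a) 102 kg; (b) 6.16 kg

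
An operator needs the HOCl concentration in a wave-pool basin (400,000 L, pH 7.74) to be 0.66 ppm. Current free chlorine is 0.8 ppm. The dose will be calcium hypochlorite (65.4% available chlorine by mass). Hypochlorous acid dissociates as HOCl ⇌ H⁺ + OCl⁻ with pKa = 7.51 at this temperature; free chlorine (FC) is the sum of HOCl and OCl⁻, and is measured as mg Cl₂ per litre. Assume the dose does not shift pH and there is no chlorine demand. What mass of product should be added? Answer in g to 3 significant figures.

[OCl⁻]/[HOCl] = 10^(pH − pKa) = 10^(7.74 − 7.51) = 1.698; fraction as HOCl = 1/(1 + 1.698) = 0.3706.
Free chlorine required for 0.66 ppm HOCl: 0.66 / 0.3706 = 1.781 ppm.
FC to add: 1.781 − 0.8 = 0.9808 mg/L as Cl₂.
Cl₂ equivalent: 0.9808 mg/L × 400,000 L = 392.3 g.
Product at 65.4% available Cl: 392.3 / 0.654 = 599.9 g.

600 g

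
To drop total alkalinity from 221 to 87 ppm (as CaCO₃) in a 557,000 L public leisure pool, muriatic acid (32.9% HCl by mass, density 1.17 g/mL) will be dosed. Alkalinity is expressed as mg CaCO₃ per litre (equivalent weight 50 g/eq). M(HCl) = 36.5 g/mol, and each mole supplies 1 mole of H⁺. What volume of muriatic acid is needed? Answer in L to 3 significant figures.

142 L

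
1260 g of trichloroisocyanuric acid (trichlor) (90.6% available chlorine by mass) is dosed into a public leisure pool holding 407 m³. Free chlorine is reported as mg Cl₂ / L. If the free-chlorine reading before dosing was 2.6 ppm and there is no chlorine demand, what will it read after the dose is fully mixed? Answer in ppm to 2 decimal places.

5.40 ppm

Volume: 407 m³ = 407,000 L.
Available chlorine delivered: 1260 g × 0.906 = 1142 g as Cl₂.
Concentration rise: 1142 g / 407,000 L = 2.805 mg/L = 2.80 ppm.
Final FC: 2.6 + 2.80 = 5.40 ppm.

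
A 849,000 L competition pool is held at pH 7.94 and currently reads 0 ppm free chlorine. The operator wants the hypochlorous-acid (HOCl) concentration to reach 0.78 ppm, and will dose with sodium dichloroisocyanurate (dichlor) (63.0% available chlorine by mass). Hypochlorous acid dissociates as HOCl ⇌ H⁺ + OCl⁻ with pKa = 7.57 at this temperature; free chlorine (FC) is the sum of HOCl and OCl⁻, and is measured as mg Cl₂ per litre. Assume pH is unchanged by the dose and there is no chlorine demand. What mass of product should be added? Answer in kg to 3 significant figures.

[OCl⁻]/[HOCl] = 10^(pH − pKa) = 10^(7.94 − 7.57) = 2.344; fraction as HOCl = 1/(1 + 2.344) = 0.299.
Free chlorine required for 0.78 ppm HOCl: 0.78 / 0.299 = 2.608 ppm.
FC to add: 2.608 − 0 = 2.608 mg/L as Cl₂.
Cl₂ equivalent: 2.608 mg/L × 849,000 L = 2215 g.
Product at 63.0% available Cl: 2215 / 0.63 = 3515 g.

3.52 kg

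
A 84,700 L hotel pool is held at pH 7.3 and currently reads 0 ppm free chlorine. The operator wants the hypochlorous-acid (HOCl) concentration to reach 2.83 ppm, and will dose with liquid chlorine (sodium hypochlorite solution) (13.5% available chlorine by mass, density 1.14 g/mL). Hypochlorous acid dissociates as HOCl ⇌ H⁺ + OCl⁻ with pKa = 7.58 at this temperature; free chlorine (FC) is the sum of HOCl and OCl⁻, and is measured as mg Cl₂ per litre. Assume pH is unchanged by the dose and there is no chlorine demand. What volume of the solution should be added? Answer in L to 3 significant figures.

[OCl⁻]/[HOCl] = 10^(pH − pKa) = 10^(7.3 − 7.58) = 0.5248; fraction as HOCl = 1/(1 + 0.5248) = 0.6558.
Free chlorine required for 2.83 ppm HOCl: 2.83 / 0.6558 = 4.315 ppm.
FC to add: 4.315 − 0 = 4.315 mg/L as Cl₂.
Cl₂ equivalent: 4.315 mg/L × 84,700 L = 365.5 g.
Product at 13.5% available Cl: 365.5 / 0.135 = 2707 g.
Volume: 2707 g ÷ 1.14 g/mL = 2375 mL.

2.37 L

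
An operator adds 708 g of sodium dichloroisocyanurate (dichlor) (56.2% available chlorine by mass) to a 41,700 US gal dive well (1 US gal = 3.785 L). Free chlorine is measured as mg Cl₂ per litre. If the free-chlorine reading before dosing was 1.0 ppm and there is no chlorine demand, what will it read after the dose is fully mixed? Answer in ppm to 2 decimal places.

3.52 ppm

Volume: 41,700 US gal × 3.785 L/gal = 157,834 L.
Available chlorine delivered: 708 g × 0.562 = 397.9 g as Cl₂.
Concentration rise: 397.9 g / 157,834 L = 2.521 mg/L = 2.52 ppm.
Final FC: 1.0 + 2.52 = 3.52 ppm.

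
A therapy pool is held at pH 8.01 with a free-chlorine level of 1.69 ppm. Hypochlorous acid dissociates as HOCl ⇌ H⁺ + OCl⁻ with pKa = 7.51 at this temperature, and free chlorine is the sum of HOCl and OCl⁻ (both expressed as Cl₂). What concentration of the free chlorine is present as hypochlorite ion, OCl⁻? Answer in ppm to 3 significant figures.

1.28 ppm

[OCl⁻]/[HOCl] = 10^(pH − pKa) = 10^(8.01 − 7.51) = 10^0.50 = 3.162.
Fraction as HOCl = 1 / (1 + 3.162) = 0.2403.
OCl⁻ = (1 − 0.2403) × 1.69 ppm = 1.284 ppm.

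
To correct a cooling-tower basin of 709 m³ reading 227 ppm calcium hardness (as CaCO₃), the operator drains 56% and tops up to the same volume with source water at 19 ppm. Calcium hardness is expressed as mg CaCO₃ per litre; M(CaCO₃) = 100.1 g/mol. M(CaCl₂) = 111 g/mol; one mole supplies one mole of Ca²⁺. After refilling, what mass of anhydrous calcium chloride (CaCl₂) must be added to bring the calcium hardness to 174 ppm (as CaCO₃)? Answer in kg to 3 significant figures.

Volume: 709 m³ = 709,000 L.
After draining 56% and refilling: 227 × 0.44 + 19 × 0.56 = 110.52 ppm.
Deficit to target: 174 − 110.52 = 63.48 mg/L.
As CaCO₃: 63.48 mg/L × 709,000 L = 45,010 g; ÷ 100.1 = 449.6 mol Ca²⁺.
Mass: 449.6 × 111 = 49,910 g.

49.9 kg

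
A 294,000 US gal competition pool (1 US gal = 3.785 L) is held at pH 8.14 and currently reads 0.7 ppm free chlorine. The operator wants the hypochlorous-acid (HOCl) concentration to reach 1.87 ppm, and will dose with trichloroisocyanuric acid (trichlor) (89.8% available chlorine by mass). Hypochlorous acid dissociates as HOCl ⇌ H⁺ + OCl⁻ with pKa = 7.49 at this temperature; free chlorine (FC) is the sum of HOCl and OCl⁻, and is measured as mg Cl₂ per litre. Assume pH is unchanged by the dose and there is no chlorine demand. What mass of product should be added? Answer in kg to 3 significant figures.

Volume: 294,000 US gal × 3.785 L/gal = 1,112,790 L.
[OCl⁻]/[HOCl] = 10^(pH − pKa) = 10^(8.14 − 7.49) = 4.467; fraction as HOCl = 1/(1 + 4.467) = 0.1829.
Free chlorine required for 1.87 ppm HOCl: 1.87 / 0.1829 = 10.22 ppm.
FC to add: 10.22 − 0.7 = 9.523 mg/L as Cl₂.
Cl₂ equivalent: 9.523 mg/L × 1,112,790 L = 10,600 g.
Product at 89.8% available Cl: 10,600 / 0.898 = 11,800 g.

11.8 kg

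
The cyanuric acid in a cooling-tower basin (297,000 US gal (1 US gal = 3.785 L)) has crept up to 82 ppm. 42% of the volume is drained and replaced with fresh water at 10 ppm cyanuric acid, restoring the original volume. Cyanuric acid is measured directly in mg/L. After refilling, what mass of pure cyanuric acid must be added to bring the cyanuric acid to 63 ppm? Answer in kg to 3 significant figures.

Volume: 297,000 US gal × 3.785 L/gal = 1,124,145 L.
After draining 42% and refilling: 82 × 0.58 + 10 × 0.42 = 51.76 ppm.
Deficit to target: 63 − 51.76 = 11.24 mg/L.
Mass: 11.24 mg/L × 1,124,145 L = 12,640 g cyanuric acid.

12.6 kg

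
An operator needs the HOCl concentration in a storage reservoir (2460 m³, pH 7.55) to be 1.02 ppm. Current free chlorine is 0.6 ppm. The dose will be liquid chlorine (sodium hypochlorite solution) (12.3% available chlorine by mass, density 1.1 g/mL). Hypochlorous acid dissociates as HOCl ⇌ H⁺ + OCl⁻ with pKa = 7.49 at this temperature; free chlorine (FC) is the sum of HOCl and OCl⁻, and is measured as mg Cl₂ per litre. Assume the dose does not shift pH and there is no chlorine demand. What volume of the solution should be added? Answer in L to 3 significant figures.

Volume: 2460 m³ = 2,460,000 L.
[OCl⁻]/[HOCl] = 10^(pH − pKa) = 10^(7.55 − 7.49) = 1.148; fraction as HOCl = 1/(1 + 1.148) = 0.4655.
Free chlorine required for 1.02 ppm HOCl: 1.02 / 0.4655 = 2.191 ppm.
FC to add: 2.191 − 0.6 = 1.591 mg/L as Cl₂.
Cl₂ equivalent: 1.591 mg/L × 2,460,000 L = 3914 g.
Product at 12.3% available Cl: 3914 / 0.123 = 31,820 g.
Volume: 31,820 g ÷ 1.1 g/mL = 28,930 mL.

28.9 L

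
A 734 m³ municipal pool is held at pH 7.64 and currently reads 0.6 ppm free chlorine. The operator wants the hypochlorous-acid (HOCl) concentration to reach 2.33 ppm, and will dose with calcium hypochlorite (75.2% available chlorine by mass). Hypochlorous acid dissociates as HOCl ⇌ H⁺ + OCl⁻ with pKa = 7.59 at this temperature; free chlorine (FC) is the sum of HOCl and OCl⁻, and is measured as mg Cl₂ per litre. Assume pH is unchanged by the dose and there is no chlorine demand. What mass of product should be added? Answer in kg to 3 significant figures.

4.24 kg

Volume: 734 m³ = 734,000 L.
[OCl⁻]/[HOCl] = 10^(pH − pKa) = 10^(7.64 − 7.59) = 1.122; fraction as HOCl = 1/(1 + 1.122) = 0.4712.
Free chlorine required for 2.33 ppm HOCl: 2.33 / 0.4712 = 4.944 ppm.
FC to add: 4.944 − 0.6 = 4.344 mg/L as Cl₂.
Cl₂ equivalent: 4.344 mg/L × 734,000 L = 3189 g.
Product at 75.2% available Cl: 3189 / 0.752 = 4240 g.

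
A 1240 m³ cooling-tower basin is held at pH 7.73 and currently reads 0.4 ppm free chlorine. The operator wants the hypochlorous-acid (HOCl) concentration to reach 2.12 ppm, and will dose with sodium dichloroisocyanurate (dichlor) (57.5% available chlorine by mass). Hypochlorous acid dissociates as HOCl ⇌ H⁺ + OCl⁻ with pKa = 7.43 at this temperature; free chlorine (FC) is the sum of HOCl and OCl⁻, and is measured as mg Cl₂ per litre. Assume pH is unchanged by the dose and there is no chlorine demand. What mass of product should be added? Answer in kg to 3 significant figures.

12.8 kg

Volume: 1240 m³ = 1,240,000 L.
[OCl⁻]/[HOCl] = 10^(pH − pKa) = 10^(7.73 − 7.43) = 1.995; fraction as HOCl = 1/(1 + 1.995) = 0.3339.
Free chlorine required for 2.12 ppm HOCl: 2.12 / 0.3339 = 6.35 ppm.
FC to add: 6.35 − 0.4 = 5.95 mg/L as Cl₂.
Cl₂ equivalent: 5.95 mg/L × 1,240,000 L = 7378 g.
Product at 57.5% available Cl: 7378 / 0.575 = 12,830 g.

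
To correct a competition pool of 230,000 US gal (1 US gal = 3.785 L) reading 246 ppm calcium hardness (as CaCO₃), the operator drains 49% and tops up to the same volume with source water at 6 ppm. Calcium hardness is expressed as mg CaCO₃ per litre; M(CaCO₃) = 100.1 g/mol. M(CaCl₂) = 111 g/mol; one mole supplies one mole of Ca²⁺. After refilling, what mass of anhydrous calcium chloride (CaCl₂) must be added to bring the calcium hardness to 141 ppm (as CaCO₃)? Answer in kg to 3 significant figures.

Volume: 230,000 US gal × 3.785 L/gal = 870,550 L.
After draining 49% and refilling: 246 × 0.51 + 6 × 0.49 = 128.4 ppm.
Deficit to target: 141 − 128.4 = 12.6 mg/L.
As CaCO₃: 12.6 mg/L × 870,550 L = 10,970 g; ÷ 100.1 = 109.6 mol Ca²⁺.
Mass: 109.6 × 111 = 12,160 g.

12.2 kg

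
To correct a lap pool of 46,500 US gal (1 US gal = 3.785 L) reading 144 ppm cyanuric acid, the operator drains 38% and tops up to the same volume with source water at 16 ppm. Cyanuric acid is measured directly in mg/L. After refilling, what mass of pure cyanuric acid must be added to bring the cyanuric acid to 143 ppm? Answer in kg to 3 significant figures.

8.38 kg

Volume: 46,500 US gal × 3.785 L/gal = 176,002 L.
After draining 38% and refilling: 144 × 0.62 + 16 × 0.38 = 95.36 ppm.
Deficit to target: 143 − 95.36 = 47.64 mg/L.
Mass: 47.64 mg/L × 176,002 L = 8385 g cyanuric acid.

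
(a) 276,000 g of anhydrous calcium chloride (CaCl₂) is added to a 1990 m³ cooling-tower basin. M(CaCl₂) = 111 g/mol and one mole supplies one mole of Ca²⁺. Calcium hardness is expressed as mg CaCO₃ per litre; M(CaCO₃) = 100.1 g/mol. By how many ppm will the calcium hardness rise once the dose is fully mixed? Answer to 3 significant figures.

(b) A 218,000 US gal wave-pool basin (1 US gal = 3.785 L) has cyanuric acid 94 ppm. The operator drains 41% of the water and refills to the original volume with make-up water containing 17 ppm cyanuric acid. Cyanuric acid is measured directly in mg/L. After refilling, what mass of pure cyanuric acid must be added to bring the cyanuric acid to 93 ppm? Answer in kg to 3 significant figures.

(a) Volume: 1990 m³ = 1,990,000 L.
(a) Moles of Ca²⁺: 276,000 g ÷ 111 g/mol = 2486 mol.
(a) As CaCO₃: 2486 mol × 100.1 g/mol = 248,900 g.
(a) Rise: 248,900 g / 1,990,000 L × 1000 = 125.1 mg/L.

(b) Volume: 218,000 US gal × 3.785 L/gal = 825,130 L.
(b) After draining 41% and refilling: 94 × 0.59 + 17 × 0.41 = 62.43 ppm.
(b) Deficit to target: 93 − 62.43 = 30.57 mg/L.
(b) Mass: 30.57 mg/L × 825,130 L = 25,220 g cyanuric acid.

(a) 125 ppm; (b) 25.2 kg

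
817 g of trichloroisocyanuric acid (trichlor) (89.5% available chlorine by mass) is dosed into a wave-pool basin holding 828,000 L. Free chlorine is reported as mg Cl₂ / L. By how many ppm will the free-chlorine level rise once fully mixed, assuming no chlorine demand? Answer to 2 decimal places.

0.88 ppm

Available chlorine delivered: 817 g × 0.895 = 731.2 g as Cl₂.
Concentration rise: 731.2 g / 828,000 L = 0.8831 mg/L = 0.88 ppm.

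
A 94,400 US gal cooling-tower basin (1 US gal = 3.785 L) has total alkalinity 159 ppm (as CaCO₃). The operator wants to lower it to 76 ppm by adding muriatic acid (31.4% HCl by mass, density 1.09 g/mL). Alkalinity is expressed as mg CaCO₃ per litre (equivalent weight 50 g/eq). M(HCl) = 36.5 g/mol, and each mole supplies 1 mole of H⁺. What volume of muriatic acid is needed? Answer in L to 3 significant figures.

Volume: 94,400 US gal × 3.785 L/gal = 357,304 L.
Alkalinity to neutralize: (159 − 76) = 83 mg/L as CaCO₃ × 357,304 L = 29,660 g as CaCO₃.
Equivalents of H⁺ required: 29,660 ÷ 50 g/eq = 593.1 eq = 593.1 mol HCl.
Mass of HCl: 593.1 × 36.5 = 21,650 g.
Mass of 31.4% solution: 21,650 / 0.314 = 68,950 g.
Volume: 68,950 g ÷ 1.09 g/mL = 63,250 mL.

63.3 L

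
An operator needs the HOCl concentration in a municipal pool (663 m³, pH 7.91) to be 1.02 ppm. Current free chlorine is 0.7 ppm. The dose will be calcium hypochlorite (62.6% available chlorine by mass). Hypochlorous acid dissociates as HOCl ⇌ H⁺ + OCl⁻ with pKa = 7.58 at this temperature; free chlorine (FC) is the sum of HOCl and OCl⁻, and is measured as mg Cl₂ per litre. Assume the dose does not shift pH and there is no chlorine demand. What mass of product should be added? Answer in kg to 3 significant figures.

2.65 kg

Volume: 663 m³ = 663,000 L.
[OCl⁻]/[HOCl] = 10^(pH − pKa) = 10^(7.91 − 7.58) = 2.138; fraction as HOCl = 1/(1 + 2.138) = 0.3187.
Free chlorine required for 1.02 ppm HOCl: 1.02 / 0.3187 = 3.201 ppm.
FC to add: 3.201 − 0.7 = 2.501 mg/L as Cl₂.
Cl₂ equivalent: 2.501 mg/L × 663,000 L = 1658 g.
Product at 62.6% available Cl: 1658 / 0.626 = 2649 g.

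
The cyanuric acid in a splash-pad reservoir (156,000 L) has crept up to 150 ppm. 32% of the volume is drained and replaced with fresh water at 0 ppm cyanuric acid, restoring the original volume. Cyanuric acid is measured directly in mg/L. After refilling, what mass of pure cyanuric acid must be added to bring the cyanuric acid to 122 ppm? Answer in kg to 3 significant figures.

3.12 kg

After draining 32% and refilling: 150 × 0.68 + 0 × 0.32 = 102 ppm.
Deficit to target: 122 − 102 = 20 mg/L.
Mass: 20 mg/L × 156,000 L = 3120 g cyanuric acid.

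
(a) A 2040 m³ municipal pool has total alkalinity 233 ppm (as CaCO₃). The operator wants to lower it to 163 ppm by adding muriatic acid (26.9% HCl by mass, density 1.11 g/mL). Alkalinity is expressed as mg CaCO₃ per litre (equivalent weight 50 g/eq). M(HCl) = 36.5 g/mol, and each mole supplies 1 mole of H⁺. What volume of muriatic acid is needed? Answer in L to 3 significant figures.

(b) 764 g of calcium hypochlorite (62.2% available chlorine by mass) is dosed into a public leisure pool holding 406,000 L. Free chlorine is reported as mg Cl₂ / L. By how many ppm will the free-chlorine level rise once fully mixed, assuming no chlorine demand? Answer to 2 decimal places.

(a) 349 L; (b) 1.17 ppm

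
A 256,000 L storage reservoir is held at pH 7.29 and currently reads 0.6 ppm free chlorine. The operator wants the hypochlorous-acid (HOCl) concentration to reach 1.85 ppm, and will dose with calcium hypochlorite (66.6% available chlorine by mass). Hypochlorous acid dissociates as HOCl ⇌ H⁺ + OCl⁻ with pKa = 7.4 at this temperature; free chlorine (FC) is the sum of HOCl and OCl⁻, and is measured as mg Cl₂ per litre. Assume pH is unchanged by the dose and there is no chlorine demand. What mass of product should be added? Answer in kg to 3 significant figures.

[OCl⁻]/[HOCl] = 10^(pH − pKa) = 10^(7.29 − 7.4) = 0.7762; fraction as HOCl = 1/(1 + 0.7762) = 0.563.
Free chlorine required for 1.85 ppm HOCl: 1.85 / 0.563 = 3.286 ppm.
FC to add: 3.286 − 0.6 = 2.686 mg/L as Cl₂.
Cl₂ equivalent: 2.686 mg/L × 256,000 L = 687.6 g.
Product at 66.6% available Cl: 687.6 / 0.666 = 1032 g.

1.03 kg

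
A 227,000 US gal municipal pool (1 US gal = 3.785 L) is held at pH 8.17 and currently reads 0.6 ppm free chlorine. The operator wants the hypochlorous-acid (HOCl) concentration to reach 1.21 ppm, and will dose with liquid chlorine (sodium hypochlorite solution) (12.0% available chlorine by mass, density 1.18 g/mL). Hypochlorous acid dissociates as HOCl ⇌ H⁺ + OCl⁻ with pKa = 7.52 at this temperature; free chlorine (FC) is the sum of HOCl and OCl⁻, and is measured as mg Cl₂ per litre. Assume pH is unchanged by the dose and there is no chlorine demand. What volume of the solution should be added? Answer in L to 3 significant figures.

Volume: 227,000 US gal × 3.785 L/gal = 859,195 L.
[OCl⁻]/[HOCl] = 10^(pH − pKa) = 10^(8.17 − 7.52) = 4.467; fraction as HOCl = 1/(1 + 4.467) = 0.1829.
Free chlorine required for 1.21 ppm HOCl: 1.21 / 0.1829 = 6.615 ppm.
FC to add: 6.615 − 0.6 = 6.015 mg/L as Cl₂.
Cl₂ equivalent: 6.015 mg/L × 859,195 L = 5168 g.
Product at 12.0% available Cl: 5168 / 0.12 = 43,070 g.
Volume: 43,070 g ÷ 1.18 g/mL = 36,500 mL.

36.5 L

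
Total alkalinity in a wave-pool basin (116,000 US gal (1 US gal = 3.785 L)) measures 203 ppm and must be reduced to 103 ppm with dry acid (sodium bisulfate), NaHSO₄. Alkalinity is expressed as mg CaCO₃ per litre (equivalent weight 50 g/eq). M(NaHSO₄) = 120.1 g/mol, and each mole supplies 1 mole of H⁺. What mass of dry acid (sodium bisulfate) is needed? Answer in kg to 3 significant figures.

105 kg

Volume: 116,000 US gal × 3.785 L/gal = 439,060 L.
Alkalinity to neutralize: (203 − 103) = 100 mg/L as CaCO₃ × 439,060 L = 43,910 g as CaCO₃.
Equivalents of H⁺ required: 43,910 ÷ 50 g/eq = 878.1 eq = 878.1 mol NaHSO₄.
Mass of NaHSO₄: 878.1 × 120.1 = 105,500 g.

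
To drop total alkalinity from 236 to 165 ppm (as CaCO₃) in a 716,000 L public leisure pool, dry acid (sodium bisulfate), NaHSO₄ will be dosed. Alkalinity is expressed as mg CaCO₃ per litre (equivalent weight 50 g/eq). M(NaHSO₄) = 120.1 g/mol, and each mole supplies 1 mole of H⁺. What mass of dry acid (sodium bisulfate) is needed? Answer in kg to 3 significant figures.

Alkalinity to neutralize: (236 − 165) = 71 mg/L as CaCO₃ × 716,000 L = 50,840 g as CaCO₃.
Equivalents of H⁺ required: 50,840 ÷ 50 g/eq = 1017 eq = 1017 mol NaHSO₄.
Mass of NaHSO₄: 1017 × 120.1 = 122,100 g.

122 kg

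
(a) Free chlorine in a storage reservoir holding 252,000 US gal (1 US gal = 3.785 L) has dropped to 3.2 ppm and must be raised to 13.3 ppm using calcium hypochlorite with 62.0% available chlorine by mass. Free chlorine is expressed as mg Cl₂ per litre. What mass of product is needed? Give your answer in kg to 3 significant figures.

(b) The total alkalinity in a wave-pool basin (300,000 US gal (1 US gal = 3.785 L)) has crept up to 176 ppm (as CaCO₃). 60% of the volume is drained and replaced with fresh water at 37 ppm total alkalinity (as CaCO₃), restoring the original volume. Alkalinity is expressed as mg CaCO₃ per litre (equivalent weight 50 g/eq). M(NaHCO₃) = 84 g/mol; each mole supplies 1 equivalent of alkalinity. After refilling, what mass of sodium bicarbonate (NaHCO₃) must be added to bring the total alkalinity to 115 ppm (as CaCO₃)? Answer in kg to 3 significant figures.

(a) 15.5 kg; (b) 42.7 kg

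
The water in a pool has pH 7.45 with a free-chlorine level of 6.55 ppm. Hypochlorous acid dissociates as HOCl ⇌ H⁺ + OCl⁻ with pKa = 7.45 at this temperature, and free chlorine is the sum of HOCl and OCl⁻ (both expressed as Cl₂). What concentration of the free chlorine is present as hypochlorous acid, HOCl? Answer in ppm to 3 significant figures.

3.27 ppm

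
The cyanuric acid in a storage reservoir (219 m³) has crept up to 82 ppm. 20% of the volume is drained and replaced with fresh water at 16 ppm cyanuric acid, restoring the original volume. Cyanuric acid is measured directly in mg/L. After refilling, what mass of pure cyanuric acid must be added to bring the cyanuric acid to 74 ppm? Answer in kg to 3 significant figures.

1.14 kg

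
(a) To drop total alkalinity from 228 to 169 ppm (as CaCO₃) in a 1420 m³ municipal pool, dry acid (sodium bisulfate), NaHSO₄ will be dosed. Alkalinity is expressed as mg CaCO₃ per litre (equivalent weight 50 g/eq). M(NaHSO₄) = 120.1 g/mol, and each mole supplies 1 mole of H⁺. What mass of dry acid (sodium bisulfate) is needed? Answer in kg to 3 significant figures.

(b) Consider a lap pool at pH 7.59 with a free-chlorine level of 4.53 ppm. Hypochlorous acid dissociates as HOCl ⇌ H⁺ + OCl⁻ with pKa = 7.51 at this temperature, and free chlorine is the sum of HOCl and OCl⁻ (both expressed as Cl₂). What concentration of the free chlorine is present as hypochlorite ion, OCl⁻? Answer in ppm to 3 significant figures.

(a) Volume: 1420 m³ = 1,420,000 L.
(a) Alkalinity to neutralize: (228 − 169) = 59 mg/L as CaCO₃ × 1,420,000 L = 83,780 g as CaCO₃.
(a) Equivalents of H⁺ required: 83,780 ÷ 50 g/eq = 1676 eq = 1676 mol NaHSO₄.
(a) Mass of NaHSO₄: 1676 × 120.1 = 201,200 g.

(b) [OCl⁻]/[HOCl] = 10^(pH − pKa) = 10^(7.59 − 7.51) = 10^0.08 = 1.202.
(b) Fraction as HOCl = 1 / (1 + 1.202) = 0.4541.
(b) OCl⁻ = (1 − 0.4541) × 4.53 ppm = 2.473 ppm.

(a) 201 kg; (b) 2.47 ppm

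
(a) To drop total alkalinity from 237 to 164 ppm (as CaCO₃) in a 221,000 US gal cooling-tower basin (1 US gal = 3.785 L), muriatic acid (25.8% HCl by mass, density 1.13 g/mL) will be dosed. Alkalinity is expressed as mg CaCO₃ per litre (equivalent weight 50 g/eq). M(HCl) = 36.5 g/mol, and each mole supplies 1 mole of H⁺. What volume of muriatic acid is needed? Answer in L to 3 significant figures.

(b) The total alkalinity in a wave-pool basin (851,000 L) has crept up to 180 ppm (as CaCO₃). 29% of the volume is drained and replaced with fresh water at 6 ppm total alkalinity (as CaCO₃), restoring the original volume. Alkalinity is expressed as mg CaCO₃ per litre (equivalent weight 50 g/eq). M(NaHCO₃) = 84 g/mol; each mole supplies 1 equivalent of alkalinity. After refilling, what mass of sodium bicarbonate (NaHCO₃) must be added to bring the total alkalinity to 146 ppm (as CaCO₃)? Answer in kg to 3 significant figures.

(a) 153 L; (b) 23.5 kg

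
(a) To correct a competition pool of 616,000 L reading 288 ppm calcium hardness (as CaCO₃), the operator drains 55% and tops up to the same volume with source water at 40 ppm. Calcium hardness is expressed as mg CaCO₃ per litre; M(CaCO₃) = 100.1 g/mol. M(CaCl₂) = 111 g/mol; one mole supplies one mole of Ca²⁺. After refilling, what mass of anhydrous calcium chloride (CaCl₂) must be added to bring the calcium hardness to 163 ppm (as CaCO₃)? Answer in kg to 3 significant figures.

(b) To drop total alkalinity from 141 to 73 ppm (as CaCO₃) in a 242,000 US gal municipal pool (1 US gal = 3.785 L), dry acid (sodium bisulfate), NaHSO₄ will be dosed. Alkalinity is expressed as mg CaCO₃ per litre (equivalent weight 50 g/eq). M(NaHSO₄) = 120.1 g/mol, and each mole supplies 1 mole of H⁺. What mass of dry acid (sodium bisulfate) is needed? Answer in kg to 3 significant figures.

(a) After draining 55% and refilling: 288 × 0.45 + 40 × 0.55 = 151.6 ppm.
(a) Deficit to target: 163 − 151.6 = 11.4 mg/L.
(a) As CaCO₃: 11.4 mg/L × 616,000 L = 7022 g; ÷ 100.1 = 70.15 mol Ca²⁺.
(a) Mass: 70.15 × 111 = 7787 g.

(b) Volume: 242,000 US gal × 3.785 L/gal = 915,970 L.
(b) Alkalinity to neutralize: (141 − 73) = 68 mg/L as CaCO₃ × 915,970 L = 62,290 g as CaCO₃.
(b) Equivalents of H⁺ required: 62,290 ÷ 50 g/eq = 1246 eq = 1246 mol NaHSO₄.
(b) Mass of NaHSO₄: 1246 × 120.1 = 149,600 g.

(a) 7.79 kg; (b) 150 kg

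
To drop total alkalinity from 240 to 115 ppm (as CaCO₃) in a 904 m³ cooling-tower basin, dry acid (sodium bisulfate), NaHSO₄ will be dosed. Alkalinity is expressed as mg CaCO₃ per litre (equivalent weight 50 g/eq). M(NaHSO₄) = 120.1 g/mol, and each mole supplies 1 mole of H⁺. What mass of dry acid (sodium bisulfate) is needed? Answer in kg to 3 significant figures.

271 kg

Volume: 904 m³ = 904,000 L.
Alkalinity to neutralize: (240 − 115) = 125 mg/L as CaCO₃ × 904,000 L = 113,000 g as CaCO₃.
Equivalents of H⁺ required: 113,000 ÷ 50 g/eq = 2260 eq = 2260 mol NaHSO₄.
Mass of NaHSO₄: 2260 × 120.1 = 271,400 g.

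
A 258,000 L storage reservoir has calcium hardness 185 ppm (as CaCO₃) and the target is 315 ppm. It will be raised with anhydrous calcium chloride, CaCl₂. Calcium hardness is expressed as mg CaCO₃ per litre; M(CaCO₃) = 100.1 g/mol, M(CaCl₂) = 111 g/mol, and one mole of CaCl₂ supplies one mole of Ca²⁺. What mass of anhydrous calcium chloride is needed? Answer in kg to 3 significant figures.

Hardness to add: (315 − 185) = 130 mg/L as CaCO₃ × 258,000 L = 33,540 g as CaCO₃.
Moles of Ca²⁺ (1 mol Ca²⁺ ≡ 1 mol CaCO₃): 33,540 / 100.1 g/mol = 335.1 mol.
Mass of CaCl₂: 335.1 × 111 = 37,190 g.

37.2 kg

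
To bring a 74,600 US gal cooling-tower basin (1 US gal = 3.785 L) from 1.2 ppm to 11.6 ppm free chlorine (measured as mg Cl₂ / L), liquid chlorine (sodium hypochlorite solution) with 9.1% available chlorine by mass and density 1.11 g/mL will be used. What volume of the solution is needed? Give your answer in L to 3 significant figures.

Volume: 74,600 US gal × 3.785 L/gal = 282,361 L.
Chlorine deficit: 11.6 − 1.2 = 10.4 ppm = 10.4 mg/L as Cl₂.
Cl₂ equivalent needed: 10.4 mg/L × 282,361 L = 2,937,000 mg = 2937 g.
Product at 9.1% available chlorine: 2937 / 0.091 = 32,270 g.
Volume at density 1.11 g/mL: 32,270 g ÷ 1.11 g/mL = 29,070 mL.

29.1 L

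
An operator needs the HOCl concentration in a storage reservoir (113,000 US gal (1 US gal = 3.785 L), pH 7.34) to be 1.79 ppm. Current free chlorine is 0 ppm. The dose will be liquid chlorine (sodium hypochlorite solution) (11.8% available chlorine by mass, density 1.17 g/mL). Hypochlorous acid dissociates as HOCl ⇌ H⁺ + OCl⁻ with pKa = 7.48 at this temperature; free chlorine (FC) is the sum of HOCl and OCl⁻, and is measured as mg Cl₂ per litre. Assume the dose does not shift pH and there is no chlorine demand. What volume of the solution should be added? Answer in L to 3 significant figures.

9.56 L

Volume: 113,000 US gal × 3.785 L/gal = 427,705 L.
[OCl⁻]/[HOCl] = 10^(pH − pKa) = 10^(7.34 − 7.48) = 0.7244; fraction as HOCl = 1/(1 + 0.7244) = 0.5799.
Free chlorine required for 1.79 ppm HOCl: 1.79 / 0.5799 = 3.087 ppm.
FC to add: 3.087 − 0 = 3.087 mg/L as Cl₂.
Cl₂ equivalent: 3.087 mg/L × 427,705 L = 1320 g.
Product at 11.8% available Cl: 1320 / 0.118 = 11,190 g.
Volume: 11,190 g ÷ 1.17 g/mL = 9563 mL.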